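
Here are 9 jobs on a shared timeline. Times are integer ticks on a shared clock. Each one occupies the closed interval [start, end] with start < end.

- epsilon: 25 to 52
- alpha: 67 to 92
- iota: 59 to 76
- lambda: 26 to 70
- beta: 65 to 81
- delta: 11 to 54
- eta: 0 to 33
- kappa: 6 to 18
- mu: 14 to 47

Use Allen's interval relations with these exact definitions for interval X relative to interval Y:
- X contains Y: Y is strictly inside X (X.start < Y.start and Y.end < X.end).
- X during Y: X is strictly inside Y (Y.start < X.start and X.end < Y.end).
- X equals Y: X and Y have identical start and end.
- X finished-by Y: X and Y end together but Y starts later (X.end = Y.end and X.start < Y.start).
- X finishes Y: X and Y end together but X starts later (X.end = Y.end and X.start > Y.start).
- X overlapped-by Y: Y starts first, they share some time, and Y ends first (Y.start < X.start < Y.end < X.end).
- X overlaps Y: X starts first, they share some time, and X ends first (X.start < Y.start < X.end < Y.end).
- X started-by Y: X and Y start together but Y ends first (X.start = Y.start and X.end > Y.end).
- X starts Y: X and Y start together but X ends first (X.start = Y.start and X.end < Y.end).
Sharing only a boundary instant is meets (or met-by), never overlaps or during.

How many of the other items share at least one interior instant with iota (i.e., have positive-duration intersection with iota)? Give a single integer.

3

Target iota = [59, 76].
alpha [67, 92] → overlapped-by → counts.
beta [65, 81] → overlapped-by → counts.
delta [11, 54] → before → no.
epsilon [25, 52] → before → no.
eta [0, 33] → before → no.
kappa [6, 18] → before → no.
lambda [26, 70] → overlaps → counts.
mu [14, 47] → before → no.
Total: 3.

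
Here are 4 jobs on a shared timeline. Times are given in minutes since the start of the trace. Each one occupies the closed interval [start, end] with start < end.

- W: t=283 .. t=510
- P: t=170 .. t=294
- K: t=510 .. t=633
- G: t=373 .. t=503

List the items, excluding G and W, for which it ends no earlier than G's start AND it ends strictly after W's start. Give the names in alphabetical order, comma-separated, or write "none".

K

Conditions: its end is no earlier than G's start (X.end >= t=373) AND its end is strictly after W's start (X.end > t=283).
K: end t=633 >= t=373? ✓; end t=633 > t=283? ✓ → yes.
P: end t=294 >= t=373? ✗; end t=294 > t=283? ✓ → no.
Result: K.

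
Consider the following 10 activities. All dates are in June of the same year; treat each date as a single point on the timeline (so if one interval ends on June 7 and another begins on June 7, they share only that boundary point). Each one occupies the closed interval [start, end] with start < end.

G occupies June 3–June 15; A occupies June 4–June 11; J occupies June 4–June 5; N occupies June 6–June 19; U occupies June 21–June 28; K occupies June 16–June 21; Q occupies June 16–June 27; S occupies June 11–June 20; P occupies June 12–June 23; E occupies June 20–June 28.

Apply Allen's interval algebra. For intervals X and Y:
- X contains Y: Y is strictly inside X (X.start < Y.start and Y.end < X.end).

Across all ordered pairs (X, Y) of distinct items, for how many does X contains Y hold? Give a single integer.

Checking all 90 ordered pairs for relation 'contains'; matching pairs in alphabetical order:
(G, A): G contains A ✓
(G, J): G contains J ✓
(P, K): P contains K ✓
Count: 3.

3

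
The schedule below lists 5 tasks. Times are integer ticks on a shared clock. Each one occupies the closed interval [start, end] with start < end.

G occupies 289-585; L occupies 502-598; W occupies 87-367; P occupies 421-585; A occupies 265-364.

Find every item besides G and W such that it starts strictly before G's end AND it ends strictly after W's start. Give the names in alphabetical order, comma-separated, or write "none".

A, L, P

Conditions: its start is strictly before G's end (X.start < 585) AND its end is strictly after W's start (X.end > 87).
A: start 265 < 585? ✓; end 364 > 87? ✓ → yes.
L: start 502 < 585? ✓; end 598 > 87? ✓ → yes.
P: start 421 < 585? ✓; end 585 > 87? ✓ → yes.
Result: A, L, P.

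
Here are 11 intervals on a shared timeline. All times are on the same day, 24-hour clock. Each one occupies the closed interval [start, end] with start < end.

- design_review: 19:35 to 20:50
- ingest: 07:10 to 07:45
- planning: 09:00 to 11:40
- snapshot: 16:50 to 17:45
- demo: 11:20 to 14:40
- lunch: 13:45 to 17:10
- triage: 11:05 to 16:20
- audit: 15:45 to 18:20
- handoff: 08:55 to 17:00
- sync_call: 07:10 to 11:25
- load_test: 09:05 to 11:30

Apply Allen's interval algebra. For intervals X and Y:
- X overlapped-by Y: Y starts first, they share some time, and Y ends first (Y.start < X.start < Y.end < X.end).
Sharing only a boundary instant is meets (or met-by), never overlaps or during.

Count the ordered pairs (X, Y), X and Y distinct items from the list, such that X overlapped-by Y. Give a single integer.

17

Checking all 110 ordered pairs for relation 'overlapped-by'; matching pairs in alphabetical order:
(audit, handoff): audit overlapped-by handoff ✓
(audit, lunch): audit overlapped-by lunch ✓
(audit, triage): audit overlapped-by triage ✓
(demo, load_test): demo overlapped-by load_test ✓
(demo, planning): demo overlapped-by planning ✓
(demo, sync_call): demo overlapped-by sync_call ✓
(handoff, sync_call): handoff overlapped-by sync_call ✓
(load_test, sync_call): load_test overlapped-by sync_call ✓
(lunch, demo): lunch overlapped-by demo ✓
(lunch, handoff): lunch overlapped-by handoff ✓
(lunch, triage): lunch overlapped-by triage ✓
(planning, sync_call): planning overlapped-by sync_call ✓
(snapshot, handoff): snapshot overlapped-by handoff ✓
(snapshot, lunch): snapshot overlapped-by lunch ✓
(triage, load_test): triage overlapped-by load_test ✓
(triage, planning): triage overlapped-by planning ✓
(triage, sync_call): triage overlapped-by sync_call ✓
Count: 17.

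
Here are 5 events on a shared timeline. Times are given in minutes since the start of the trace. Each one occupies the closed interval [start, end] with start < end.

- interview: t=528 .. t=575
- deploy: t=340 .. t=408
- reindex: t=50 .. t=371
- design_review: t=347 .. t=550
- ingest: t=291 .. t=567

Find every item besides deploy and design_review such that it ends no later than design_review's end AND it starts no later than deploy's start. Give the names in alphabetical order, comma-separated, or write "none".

Conditions: its end is no later than design_review's end (X.end <= t=550) AND its start is no later than deploy's start (X.start <= t=340).
ingest: end t=567 <= t=550? ✗; start t=291 <= t=340? ✓ → no.
interview: end t=575 <= t=550? ✗; start t=528 <= t=340? ✗ → no.
reindex: end t=371 <= t=550? ✓; start t=50 <= t=340? ✓ → yes.
Result: reindex.

reindex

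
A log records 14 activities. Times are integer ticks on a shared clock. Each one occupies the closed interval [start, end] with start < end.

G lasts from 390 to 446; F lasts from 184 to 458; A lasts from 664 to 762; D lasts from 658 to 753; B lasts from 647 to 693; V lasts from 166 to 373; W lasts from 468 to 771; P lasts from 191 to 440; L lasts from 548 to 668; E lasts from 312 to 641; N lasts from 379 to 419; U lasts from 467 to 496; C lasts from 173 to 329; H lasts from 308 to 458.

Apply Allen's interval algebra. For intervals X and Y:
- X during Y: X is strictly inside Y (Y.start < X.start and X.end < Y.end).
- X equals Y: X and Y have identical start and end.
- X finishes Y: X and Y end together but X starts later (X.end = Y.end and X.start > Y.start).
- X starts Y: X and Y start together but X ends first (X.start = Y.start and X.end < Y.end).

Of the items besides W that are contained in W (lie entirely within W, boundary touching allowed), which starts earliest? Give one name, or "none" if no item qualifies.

L

Target W = [468, 771].
A [664, 762] → during → candidate.
B [647, 693] → during → candidate.
C [173, 329] → before → excluded.
D [658, 753] → during → candidate.
E [312, 641] → overlaps → excluded.
F [184, 458] → before → excluded.
G [390, 446] → before → excluded.
H [308, 458] → before → excluded.
L [548, 668] → during → candidate.
N [379, 419] → before → excluded.
P [191, 440] → before → excluded.
U [467, 496] → overlaps → excluded.
V [166, 373] → before → excluded.
Among candidates, earliest start is 548 → L.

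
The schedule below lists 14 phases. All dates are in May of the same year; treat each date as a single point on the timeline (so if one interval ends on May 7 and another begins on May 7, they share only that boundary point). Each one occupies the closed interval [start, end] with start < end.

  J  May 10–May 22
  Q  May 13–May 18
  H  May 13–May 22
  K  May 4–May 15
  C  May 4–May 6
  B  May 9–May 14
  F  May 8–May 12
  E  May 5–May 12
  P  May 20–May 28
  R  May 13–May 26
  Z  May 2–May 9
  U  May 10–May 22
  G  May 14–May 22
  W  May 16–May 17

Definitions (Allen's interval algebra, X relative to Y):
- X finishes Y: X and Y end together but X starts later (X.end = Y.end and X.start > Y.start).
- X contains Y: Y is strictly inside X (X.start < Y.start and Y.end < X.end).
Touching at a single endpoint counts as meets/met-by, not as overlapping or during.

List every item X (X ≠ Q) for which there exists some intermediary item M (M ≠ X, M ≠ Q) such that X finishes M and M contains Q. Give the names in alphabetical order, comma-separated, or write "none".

G, H

Target Q = [May 13, May 18].
Intermediaries M with M contains Q: J, U.
Via J — items with X finishes J: G, H.
Via U — items with X finishes U: G, H.
Union: G, H.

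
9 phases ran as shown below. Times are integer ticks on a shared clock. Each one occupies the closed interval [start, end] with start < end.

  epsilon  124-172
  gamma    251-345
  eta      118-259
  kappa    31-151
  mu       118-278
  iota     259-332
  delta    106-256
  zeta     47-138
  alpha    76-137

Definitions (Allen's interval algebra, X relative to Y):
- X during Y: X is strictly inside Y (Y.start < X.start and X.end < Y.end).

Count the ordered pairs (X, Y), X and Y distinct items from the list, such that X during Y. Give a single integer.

7

Checking all 72 ordered pairs for relation 'during'; matching pairs in alphabetical order:
(alpha, kappa): alpha during kappa ✓
(alpha, zeta): alpha during zeta ✓
(epsilon, delta): epsilon during delta ✓
(epsilon, eta): epsilon during eta ✓
(epsilon, mu): epsilon during mu ✓
(iota, gamma): iota during gamma ✓
(zeta, kappa): zeta during kappa ✓
Count: 7.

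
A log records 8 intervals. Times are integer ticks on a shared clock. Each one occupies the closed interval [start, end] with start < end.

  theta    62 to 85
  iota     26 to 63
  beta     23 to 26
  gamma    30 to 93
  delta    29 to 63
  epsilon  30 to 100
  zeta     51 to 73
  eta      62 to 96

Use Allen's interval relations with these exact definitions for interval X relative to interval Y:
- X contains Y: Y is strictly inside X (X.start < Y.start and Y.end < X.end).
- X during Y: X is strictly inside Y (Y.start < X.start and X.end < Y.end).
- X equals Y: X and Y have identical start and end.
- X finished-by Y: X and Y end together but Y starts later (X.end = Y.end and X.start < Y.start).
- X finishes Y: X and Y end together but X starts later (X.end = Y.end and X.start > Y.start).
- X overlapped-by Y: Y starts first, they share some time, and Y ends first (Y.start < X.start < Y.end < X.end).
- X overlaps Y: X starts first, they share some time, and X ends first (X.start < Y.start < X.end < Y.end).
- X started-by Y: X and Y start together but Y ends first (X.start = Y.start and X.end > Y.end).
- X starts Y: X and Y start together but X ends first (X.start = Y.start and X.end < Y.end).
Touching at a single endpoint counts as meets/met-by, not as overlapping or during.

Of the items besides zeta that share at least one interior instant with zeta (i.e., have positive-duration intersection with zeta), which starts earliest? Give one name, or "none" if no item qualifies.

Target zeta = [51, 73].
beta [23, 26] → before → excluded.
delta [29, 63] → overlaps → candidate.
epsilon [30, 100] → contains → candidate.
eta [62, 96] → overlapped-by → candidate.
gamma [30, 93] → contains → candidate.
iota [26, 63] → overlaps → candidate.
theta [62, 85] → overlapped-by → candidate.
Among candidates, earliest start is 26 → iota.

iota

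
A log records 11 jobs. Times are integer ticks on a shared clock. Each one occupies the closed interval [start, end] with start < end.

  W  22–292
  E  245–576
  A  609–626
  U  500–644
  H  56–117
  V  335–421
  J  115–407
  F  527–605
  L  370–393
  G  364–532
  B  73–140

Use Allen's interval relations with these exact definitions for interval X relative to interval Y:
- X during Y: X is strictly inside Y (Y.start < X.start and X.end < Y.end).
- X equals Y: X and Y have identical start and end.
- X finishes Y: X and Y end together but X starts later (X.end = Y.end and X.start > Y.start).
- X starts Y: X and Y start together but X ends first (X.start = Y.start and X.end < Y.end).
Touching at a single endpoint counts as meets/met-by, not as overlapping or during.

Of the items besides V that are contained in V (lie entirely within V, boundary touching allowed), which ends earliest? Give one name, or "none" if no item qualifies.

Target V = [335, 421].
A [609, 626] → after → excluded.
B [73, 140] → before → excluded.
E [245, 576] → contains → excluded.
F [527, 605] → after → excluded.
G [364, 532] → overlapped-by → excluded.
H [56, 117] → before → excluded.
J [115, 407] → overlaps → excluded.
L [370, 393] → during → candidate.
U [500, 644] → after → excluded.
W [22, 292] → before → excluded.
Among candidates, earliest end is 393 → L.

L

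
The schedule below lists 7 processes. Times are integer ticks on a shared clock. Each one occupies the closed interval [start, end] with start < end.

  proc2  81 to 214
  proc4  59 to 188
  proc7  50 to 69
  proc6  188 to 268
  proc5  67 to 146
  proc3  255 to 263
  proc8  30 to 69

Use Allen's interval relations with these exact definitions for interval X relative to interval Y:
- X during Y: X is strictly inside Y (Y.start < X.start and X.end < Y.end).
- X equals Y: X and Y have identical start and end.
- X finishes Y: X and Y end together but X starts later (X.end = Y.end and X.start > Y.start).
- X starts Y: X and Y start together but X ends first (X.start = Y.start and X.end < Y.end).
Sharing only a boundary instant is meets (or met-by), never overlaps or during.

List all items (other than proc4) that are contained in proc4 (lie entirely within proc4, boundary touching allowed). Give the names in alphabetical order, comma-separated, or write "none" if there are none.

Target proc4 = [59, 188].
proc2 [81, 214] → overlapped-by → no.
proc3 [255, 263] → after → no.
proc5 [67, 146] → during → yes.
proc6 [188, 268] → met-by → no.
proc7 [50, 69] → overlaps → no.
proc8 [30, 69] → overlaps → no.
Result: proc5.

proc5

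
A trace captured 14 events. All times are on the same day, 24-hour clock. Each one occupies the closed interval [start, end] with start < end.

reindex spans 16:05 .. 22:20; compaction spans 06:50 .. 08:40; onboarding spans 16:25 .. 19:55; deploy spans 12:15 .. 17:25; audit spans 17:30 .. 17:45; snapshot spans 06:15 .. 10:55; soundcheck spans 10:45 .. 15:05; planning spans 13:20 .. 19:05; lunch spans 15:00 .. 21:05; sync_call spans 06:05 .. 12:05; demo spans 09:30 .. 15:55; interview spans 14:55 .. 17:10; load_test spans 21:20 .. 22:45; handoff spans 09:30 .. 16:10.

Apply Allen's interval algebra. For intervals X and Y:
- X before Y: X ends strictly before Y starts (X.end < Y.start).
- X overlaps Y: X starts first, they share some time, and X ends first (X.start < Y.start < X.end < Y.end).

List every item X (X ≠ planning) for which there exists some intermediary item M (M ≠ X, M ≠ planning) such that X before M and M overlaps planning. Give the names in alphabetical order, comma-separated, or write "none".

compaction, snapshot, sync_call

Target planning = [13:20, 19:05].
Intermediaries M with M overlaps planning: demo, deploy, handoff, soundcheck.
Via demo — items with X before demo: compaction.
Via deploy — items with X before deploy: compaction, snapshot, sync_call.
Via handoff — items with X before handoff: compaction.
Via soundcheck — items with X before soundcheck: compaction.
Union: compaction, snapshot, sync_call.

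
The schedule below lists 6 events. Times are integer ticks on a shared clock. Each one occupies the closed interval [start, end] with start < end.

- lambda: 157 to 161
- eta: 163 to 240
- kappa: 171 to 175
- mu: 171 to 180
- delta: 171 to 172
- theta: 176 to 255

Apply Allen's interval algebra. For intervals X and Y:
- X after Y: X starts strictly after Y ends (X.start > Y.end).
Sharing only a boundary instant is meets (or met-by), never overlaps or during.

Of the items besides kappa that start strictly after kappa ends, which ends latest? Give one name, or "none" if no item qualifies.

Target kappa = [171, 175].
delta [171, 172] → starts → excluded.
eta [163, 240] → contains → excluded.
lambda [157, 161] → before → excluded.
mu [171, 180] → started-by → excluded.
theta [176, 255] → after → candidate.
Among candidates, latest end is 255 → theta.

theta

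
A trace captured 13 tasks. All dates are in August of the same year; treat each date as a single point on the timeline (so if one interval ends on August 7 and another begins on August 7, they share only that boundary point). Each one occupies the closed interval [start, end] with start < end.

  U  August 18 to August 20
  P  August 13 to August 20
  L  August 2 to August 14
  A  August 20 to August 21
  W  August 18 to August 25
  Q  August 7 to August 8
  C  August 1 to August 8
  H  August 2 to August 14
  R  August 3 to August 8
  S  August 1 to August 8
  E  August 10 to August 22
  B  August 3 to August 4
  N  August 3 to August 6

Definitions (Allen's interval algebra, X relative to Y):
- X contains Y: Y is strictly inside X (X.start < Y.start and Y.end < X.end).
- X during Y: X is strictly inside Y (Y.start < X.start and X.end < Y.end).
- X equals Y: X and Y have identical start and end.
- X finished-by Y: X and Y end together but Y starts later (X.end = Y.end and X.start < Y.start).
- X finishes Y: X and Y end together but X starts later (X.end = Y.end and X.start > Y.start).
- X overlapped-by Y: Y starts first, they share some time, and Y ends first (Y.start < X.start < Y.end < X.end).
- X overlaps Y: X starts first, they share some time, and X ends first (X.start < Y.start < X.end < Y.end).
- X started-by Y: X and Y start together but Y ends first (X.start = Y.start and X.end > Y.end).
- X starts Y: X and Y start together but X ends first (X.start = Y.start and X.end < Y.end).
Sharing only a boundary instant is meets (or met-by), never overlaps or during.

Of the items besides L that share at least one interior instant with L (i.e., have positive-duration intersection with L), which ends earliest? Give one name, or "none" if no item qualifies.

Target L = [August 2, August 14].
A [August 20, August 21] → after → excluded.
B [August 3, August 4] → during → candidate.
C [August 1, August 8] → overlaps → candidate.
E [August 10, August 22] → overlapped-by → candidate.
H [August 2, August 14] → equals → candidate.
N [August 3, August 6] → during → candidate.
P [August 13, August 20] → overlapped-by → candidate.
Q [August 7, August 8] → during → candidate.
R [August 3, August 8] → during → candidate.
S [August 1, August 8] → overlaps → candidate.
U [August 18, August 20] → after → excluded.
W [August 18, August 25] → after → excluded.
Among candidates, earliest end is August 4 → B.

B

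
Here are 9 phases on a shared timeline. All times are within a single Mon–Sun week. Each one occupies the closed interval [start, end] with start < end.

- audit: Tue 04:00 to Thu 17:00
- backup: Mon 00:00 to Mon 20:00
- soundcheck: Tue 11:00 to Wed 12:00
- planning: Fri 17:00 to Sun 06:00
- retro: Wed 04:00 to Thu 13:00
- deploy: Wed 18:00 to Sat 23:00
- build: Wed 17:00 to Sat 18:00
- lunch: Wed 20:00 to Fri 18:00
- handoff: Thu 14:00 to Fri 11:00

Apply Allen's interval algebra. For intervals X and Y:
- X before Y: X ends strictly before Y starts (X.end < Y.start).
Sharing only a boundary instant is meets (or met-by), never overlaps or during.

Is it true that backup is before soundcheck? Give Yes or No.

Yes

backup = [Mon 00:00, Mon 20:00], soundcheck = [Tue 11:00, Wed 12:00].
Actual relation of backup to soundcheck: before.
Asked whether 'before' holds → Yes.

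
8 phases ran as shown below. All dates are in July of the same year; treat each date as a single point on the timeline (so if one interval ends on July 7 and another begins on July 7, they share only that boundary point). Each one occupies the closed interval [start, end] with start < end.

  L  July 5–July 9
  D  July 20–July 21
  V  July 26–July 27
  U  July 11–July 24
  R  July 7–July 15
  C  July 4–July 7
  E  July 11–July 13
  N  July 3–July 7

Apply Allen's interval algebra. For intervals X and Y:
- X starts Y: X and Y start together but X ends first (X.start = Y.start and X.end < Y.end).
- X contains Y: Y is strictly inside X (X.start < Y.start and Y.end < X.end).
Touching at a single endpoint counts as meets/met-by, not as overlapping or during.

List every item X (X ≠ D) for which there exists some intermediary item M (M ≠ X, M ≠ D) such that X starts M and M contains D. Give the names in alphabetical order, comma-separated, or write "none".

E

Target D = [July 20, July 21].
Intermediaries M with M contains D: U.
Via U — items with X starts U: E.
Union: E.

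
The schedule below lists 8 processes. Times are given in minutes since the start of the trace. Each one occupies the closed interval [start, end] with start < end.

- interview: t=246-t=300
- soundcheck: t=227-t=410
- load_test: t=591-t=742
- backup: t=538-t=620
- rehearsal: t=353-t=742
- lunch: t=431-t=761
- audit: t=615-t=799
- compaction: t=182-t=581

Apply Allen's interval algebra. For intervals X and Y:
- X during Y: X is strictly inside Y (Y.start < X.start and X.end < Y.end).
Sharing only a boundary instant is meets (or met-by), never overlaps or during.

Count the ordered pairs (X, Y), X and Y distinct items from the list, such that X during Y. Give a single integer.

6

Checking all 56 ordered pairs for relation 'during'; matching pairs in alphabetical order:
(backup, lunch): backup during lunch ✓
(backup, rehearsal): backup during rehearsal ✓
(interview, compaction): interview during compaction ✓
(interview, soundcheck): interview during soundcheck ✓
(load_test, lunch): load_test during lunch ✓
(soundcheck, compaction): soundcheck during compaction ✓
Count: 6.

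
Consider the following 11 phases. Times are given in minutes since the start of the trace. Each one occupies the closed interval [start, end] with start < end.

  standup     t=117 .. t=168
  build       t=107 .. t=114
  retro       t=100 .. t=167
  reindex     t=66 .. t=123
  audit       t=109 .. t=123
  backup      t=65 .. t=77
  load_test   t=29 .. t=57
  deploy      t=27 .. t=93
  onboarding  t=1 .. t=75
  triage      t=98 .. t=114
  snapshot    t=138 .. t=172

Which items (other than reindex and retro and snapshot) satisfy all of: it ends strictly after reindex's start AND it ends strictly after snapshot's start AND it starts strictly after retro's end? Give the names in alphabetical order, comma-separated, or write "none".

none

Conditions: its end is strictly after reindex's start (X.end > t=66) AND its end is strictly after snapshot's start (X.end > t=138) AND its start is strictly after retro's end (X.start > t=167).
audit: end t=123 > t=66? ✓; end t=123 > t=138? ✗; start t=109 > t=167? ✗ → no.
backup: end t=77 > t=66? ✓; end t=77 > t=138? ✗; start t=65 > t=167? ✗ → no.
build: end t=114 > t=66? ✓; end t=114 > t=138? ✗; start t=107 > t=167? ✗ → no.
deploy: end t=93 > t=66? ✓; end t=93 > t=138? ✗; start t=27 > t=167? ✗ → no.
load_test: end t=57 > t=66? ✗; end t=57 > t=138? ✗; start t=29 > t=167? ✗ → no.
onboarding: end t=75 > t=66? ✓; end t=75 > t=138? ✗; start t=1 > t=167? ✗ → no.
standup: end t=168 > t=66? ✓; end t=168 > t=138? ✓; start t=117 > t=167? ✗ → no.
triage: end t=114 > t=66? ✓; end t=114 > t=138? ✗; start t=98 > t=167? ✗ → no.
Result: none.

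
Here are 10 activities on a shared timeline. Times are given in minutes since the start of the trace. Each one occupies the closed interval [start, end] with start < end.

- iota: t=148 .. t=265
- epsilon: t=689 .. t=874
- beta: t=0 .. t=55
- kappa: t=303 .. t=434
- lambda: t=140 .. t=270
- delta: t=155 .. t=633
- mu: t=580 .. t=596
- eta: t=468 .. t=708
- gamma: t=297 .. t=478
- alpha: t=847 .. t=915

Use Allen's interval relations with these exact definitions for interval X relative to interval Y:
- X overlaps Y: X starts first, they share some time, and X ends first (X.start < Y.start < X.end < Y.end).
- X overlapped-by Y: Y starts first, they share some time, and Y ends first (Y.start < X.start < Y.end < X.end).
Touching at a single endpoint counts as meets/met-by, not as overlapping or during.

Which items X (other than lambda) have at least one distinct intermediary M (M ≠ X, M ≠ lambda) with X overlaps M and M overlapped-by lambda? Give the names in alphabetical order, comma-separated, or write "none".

Target lambda = [t=140, t=270].
Intermediaries M with M overlapped-by lambda: delta.
Via delta — items with X overlaps delta: iota.
Union: iota.

iota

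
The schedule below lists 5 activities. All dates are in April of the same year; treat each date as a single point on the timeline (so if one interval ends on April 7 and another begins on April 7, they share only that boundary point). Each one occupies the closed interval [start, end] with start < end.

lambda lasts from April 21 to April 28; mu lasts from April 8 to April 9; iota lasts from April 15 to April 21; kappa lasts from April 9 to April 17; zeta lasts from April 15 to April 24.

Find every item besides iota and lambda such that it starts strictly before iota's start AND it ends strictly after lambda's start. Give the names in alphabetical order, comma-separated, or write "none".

Conditions: its start is strictly before iota's start (X.start < April 15) AND its end is strictly after lambda's start (X.end > April 21).
kappa: start April 9 < April 15? ✓; end April 17 > April 21? ✗ → no.
mu: start April 8 < April 15? ✓; end April 9 > April 21? ✗ → no.
zeta: start April 15 < April 15? ✗; end April 24 > April 21? ✓ → no.
Result: none.

none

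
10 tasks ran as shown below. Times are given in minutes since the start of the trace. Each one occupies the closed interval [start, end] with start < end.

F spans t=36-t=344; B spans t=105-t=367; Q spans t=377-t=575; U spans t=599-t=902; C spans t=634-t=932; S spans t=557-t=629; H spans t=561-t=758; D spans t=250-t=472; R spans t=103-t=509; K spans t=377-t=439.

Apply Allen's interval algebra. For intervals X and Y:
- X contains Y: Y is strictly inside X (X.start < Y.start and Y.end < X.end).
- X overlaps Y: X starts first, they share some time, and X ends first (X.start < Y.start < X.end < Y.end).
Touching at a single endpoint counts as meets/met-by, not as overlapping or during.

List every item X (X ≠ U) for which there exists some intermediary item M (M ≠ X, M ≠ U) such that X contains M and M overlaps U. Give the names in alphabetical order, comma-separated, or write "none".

Target U = [t=599, t=902].
Intermediaries M with M overlaps U: H, S.
Via H — items with X contains H: none.
Via S — items with X contains S: none.
Union: none.

none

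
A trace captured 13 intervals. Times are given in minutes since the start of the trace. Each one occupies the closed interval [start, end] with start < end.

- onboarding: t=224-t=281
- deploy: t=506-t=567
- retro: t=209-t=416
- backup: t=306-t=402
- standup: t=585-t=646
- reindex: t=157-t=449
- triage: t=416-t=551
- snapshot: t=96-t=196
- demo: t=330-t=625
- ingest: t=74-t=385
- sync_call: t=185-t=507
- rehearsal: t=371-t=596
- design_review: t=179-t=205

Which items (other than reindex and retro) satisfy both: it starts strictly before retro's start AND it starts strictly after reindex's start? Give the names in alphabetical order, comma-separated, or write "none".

design_review, sync_call

Conditions: its start is strictly before retro's start (X.start < t=209) AND its start is strictly after reindex's start (X.start > t=157).
backup: start t=306 < t=209? ✗; start t=306 > t=157? ✓ → no.
demo: start t=330 < t=209? ✗; start t=330 > t=157? ✓ → no.
deploy: start t=506 < t=209? ✗; start t=506 > t=157? ✓ → no.
design_review: start t=179 < t=209? ✓; start t=179 > t=157? ✓ → yes.
ingest: start t=74 < t=209? ✓; start t=74 > t=157? ✗ → no.
onboarding: start t=224 < t=209? ✗; start t=224 > t=157? ✓ → no.
rehearsal: start t=371 < t=209? ✗; start t=371 > t=157? ✓ → no.
snapshot: start t=96 < t=209? ✓; start t=96 > t=157? ✗ → no.
standup: start t=585 < t=209? ✗; start t=585 > t=157? ✓ → no.
sync_call: start t=185 < t=209? ✓; start t=185 > t=157? ✓ → yes.
triage: start t=416 < t=209? ✗; start t=416 > t=157? ✓ → no.
Result: design_review, sync_call.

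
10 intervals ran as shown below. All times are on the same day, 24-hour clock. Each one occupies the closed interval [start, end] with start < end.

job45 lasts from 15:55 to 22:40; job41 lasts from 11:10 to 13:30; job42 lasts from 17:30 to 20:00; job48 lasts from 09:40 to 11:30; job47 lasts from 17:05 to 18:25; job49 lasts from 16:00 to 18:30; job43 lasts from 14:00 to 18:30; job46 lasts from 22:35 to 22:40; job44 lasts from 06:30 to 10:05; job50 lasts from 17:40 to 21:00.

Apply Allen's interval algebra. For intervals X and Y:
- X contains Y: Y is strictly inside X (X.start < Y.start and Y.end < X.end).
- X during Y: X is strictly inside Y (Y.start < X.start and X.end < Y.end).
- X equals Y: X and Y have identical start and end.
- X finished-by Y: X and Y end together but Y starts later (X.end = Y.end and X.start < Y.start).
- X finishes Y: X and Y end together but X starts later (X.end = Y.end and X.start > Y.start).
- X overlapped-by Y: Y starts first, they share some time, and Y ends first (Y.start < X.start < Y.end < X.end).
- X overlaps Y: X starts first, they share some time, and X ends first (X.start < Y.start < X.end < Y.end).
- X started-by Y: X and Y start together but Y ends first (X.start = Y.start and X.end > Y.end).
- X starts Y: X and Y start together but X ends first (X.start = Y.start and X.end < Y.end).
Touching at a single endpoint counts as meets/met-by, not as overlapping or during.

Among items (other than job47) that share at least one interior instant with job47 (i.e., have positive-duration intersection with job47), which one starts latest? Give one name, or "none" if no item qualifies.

job50

Target job47 = [17:05, 18:25].
job41 [11:10, 13:30] → before → excluded.
job42 [17:30, 20:00] → overlapped-by → candidate.
job43 [14:00, 18:30] → contains → candidate.
job44 [06:30, 10:05] → before → excluded.
job45 [15:55, 22:40] → contains → candidate.
job46 [22:35, 22:40] → after → excluded.
job48 [09:40, 11:30] → before → excluded.
job49 [16:00, 18:30] → contains → candidate.
job50 [17:40, 21:00] → overlapped-by → candidate.
Among candidates, latest start is 17:40 → job50.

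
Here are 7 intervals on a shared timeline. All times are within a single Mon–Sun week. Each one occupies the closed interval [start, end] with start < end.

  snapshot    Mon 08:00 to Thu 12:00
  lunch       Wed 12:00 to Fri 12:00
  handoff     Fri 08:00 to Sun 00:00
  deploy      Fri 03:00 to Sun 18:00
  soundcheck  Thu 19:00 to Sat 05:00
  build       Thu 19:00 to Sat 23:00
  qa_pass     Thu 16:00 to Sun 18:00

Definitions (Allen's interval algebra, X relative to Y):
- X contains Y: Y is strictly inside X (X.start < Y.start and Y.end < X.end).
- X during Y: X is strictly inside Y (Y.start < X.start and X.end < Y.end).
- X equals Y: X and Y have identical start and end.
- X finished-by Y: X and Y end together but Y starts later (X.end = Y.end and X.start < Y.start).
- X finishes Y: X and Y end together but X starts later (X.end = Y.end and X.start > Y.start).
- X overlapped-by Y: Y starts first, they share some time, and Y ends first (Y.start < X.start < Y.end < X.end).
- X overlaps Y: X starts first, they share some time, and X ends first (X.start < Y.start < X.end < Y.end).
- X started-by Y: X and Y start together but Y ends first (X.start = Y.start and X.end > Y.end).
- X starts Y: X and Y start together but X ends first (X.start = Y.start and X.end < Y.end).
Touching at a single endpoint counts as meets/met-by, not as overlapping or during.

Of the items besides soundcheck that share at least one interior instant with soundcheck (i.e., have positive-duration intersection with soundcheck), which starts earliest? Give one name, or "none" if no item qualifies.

Target soundcheck = [Thu 19:00, Sat 05:00].
build [Thu 19:00, Sat 23:00] → started-by → candidate.
deploy [Fri 03:00, Sun 18:00] → overlapped-by → candidate.
handoff [Fri 08:00, Sun 00:00] → overlapped-by → candidate.
lunch [Wed 12:00, Fri 12:00] → overlaps → candidate.
qa_pass [Thu 16:00, Sun 18:00] → contains → candidate.
snapshot [Mon 08:00, Thu 12:00] → before → excluded.
Among candidates, earliest start is Wed 12:00 → lunch.

lunch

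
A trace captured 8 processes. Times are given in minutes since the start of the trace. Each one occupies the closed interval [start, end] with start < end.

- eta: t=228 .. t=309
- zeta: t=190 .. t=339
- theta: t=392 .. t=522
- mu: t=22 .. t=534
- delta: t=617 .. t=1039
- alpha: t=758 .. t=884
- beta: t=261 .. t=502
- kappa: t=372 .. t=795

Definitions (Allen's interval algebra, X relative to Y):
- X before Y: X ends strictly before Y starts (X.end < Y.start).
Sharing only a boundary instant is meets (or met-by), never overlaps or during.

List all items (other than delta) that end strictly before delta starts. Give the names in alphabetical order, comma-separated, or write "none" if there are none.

Target delta = [t=617, t=1039].
alpha [t=758, t=884] → during → no.
beta [t=261, t=502] → before → yes.
eta [t=228, t=309] → before → yes.
kappa [t=372, t=795] → overlaps → no.
mu [t=22, t=534] → before → yes.
theta [t=392, t=522] → before → yes.
zeta [t=190, t=339] → before → yes.
Result: beta, eta, mu, theta, zeta.

beta, eta, mu, theta, zeta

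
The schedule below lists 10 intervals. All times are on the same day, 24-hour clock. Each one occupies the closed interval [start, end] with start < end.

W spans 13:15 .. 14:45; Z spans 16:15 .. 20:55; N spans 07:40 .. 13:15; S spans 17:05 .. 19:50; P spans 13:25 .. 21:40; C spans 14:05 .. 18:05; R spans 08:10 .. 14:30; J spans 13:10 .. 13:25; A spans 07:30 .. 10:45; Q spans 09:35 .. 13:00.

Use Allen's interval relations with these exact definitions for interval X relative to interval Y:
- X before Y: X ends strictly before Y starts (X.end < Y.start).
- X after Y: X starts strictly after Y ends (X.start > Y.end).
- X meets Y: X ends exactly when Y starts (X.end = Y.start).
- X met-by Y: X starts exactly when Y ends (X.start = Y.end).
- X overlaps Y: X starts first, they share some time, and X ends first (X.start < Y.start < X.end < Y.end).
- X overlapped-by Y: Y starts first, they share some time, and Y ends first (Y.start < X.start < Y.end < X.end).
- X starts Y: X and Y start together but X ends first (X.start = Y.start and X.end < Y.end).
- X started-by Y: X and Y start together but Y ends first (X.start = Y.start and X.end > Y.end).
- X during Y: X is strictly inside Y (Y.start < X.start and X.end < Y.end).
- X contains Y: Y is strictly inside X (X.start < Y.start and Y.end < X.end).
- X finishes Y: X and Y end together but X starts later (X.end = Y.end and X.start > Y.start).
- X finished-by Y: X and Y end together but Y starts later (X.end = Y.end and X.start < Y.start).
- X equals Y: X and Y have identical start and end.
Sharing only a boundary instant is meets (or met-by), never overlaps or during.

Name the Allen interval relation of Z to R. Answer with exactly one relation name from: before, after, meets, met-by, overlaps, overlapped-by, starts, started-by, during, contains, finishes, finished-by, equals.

Z = [16:15, 20:55]; R = [08:10, 14:30].
Compare endpoints: Z.start > R.start, Z.start > R.end, Z.end > R.start, Z.end > R.end.
That pattern is 'after'.

after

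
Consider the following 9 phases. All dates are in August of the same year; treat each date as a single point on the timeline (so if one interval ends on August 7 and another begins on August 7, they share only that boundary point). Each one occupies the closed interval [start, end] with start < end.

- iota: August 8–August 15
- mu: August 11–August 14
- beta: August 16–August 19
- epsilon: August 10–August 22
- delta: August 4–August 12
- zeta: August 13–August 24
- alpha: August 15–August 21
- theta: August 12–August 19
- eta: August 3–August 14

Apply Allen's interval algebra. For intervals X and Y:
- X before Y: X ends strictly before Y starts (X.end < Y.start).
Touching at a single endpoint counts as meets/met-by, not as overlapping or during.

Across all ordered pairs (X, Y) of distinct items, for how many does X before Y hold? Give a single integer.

8

Checking all 72 ordered pairs for relation 'before'; matching pairs in alphabetical order:
(delta, alpha): delta before alpha ✓
(delta, beta): delta before beta ✓
(delta, zeta): delta before zeta ✓
(eta, alpha): eta before alpha ✓
(eta, beta): eta before beta ✓
(iota, beta): iota before beta ✓
(mu, alpha): mu before alpha ✓
(mu, beta): mu before beta ✓
Count: 8.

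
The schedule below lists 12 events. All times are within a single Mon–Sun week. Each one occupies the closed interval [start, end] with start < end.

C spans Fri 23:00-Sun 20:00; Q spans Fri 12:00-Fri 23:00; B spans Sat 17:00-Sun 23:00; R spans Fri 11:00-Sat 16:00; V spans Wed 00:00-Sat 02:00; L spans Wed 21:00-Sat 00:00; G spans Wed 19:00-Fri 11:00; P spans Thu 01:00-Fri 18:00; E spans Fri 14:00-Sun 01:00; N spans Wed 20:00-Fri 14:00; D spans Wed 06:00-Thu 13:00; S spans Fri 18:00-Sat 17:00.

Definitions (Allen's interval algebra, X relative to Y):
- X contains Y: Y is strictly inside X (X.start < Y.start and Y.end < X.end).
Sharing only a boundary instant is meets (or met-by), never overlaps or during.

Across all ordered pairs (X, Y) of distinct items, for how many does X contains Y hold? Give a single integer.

10

Checking all 132 ordered pairs for relation 'contains'; matching pairs in alphabetical order:
(E, S): E contains S ✓
(L, P): L contains P ✓
(L, Q): L contains Q ✓
(R, Q): R contains Q ✓
(V, D): V contains D ✓
(V, G): V contains G ✓
(V, L): V contains L ✓
(V, N): V contains N ✓
(V, P): V contains P ✓
(V, Q): V contains Q ✓
Count: 10.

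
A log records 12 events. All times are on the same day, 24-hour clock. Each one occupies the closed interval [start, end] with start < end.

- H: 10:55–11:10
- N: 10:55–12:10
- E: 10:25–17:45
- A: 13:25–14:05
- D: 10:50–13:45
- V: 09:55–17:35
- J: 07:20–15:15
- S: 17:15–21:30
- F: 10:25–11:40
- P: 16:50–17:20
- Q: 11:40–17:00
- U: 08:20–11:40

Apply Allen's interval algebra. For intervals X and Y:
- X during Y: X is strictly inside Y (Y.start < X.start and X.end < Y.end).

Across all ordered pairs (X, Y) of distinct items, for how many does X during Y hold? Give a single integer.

Checking all 132 ordered pairs for relation 'during'; matching pairs in alphabetical order:
(A, E): A during E ✓
(A, J): A during J ✓
(A, Q): A during Q ✓
(A, V): A during V ✓
(D, E): D during E ✓
(D, J): D during J ✓
(D, V): D during V ✓
(F, J): F during J ✓
(F, V): F during V ✓
(H, D): H during D ✓
(H, E): H during E ✓
(H, F): H during F ✓
(H, J): H during J ✓
(H, U): H during U ✓
(H, V): H during V ✓
(N, D): N during D ✓
(N, E): N during E ✓
(N, J): N during J ✓
(N, V): N during V ✓
(P, E): P during E ✓
(P, V): P during V ✓
(Q, E): Q during E ✓
(Q, V): Q during V ✓
(U, J): U during J ✓
Count: 24.

24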